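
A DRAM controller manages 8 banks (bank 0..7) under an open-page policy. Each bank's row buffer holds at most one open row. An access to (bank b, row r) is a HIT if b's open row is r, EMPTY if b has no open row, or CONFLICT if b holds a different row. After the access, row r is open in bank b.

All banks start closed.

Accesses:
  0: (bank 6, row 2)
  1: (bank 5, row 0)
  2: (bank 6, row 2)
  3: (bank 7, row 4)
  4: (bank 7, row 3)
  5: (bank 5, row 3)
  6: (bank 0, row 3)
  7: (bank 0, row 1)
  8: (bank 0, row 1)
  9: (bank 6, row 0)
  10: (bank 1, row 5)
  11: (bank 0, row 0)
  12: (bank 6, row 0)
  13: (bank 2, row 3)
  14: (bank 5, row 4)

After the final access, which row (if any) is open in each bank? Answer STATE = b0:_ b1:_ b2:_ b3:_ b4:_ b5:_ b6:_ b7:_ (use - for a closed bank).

0: bank 6 row 2 — prev None → EMPTY
1: bank 5 row 0 — prev None → EMPTY
2: bank 6 row 2 — prev 2 → HIT
3: bank 7 row 4 — prev None → EMPTY
4: bank 7 row 3 — prev 4 → CONFLICT
5: bank 5 row 3 — prev 0 → CONFLICT
6: bank 0 row 3 — prev None → EMPTY
7: bank 0 row 1 — prev 3 → CONFLICT
8: bank 0 row 1 — prev 1 → HIT
9: bank 6 row 0 — prev 2 → CONFLICT
10: bank 1 row 5 — prev None → EMPTY
11: bank 0 row 0 — prev 1 → CONFLICT
12: bank 6 row 0 — prev 0 → HIT
13: bank 2 row 3 — prev None → EMPTY
14: bank 5 row 4 — prev 3 → CONFLICT

STATE = b0:0 b1:5 b2:3 b3:- b4:- b5:4 b6:0 b7:3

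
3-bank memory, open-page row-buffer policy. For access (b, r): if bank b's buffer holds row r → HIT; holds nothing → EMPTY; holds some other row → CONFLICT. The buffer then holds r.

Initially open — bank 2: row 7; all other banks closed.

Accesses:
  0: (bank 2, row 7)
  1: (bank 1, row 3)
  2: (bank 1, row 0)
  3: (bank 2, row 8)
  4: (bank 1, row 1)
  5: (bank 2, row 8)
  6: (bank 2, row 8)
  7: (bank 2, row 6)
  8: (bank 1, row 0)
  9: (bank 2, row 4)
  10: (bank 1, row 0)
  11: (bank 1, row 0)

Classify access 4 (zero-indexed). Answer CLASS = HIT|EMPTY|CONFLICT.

  [0] b2 r7: had r7 ⇒ H
  [1] b1 r3: no row ⇒ E
  [2] b1 r0: had r3 ⇒ C
  [3] b2 r8: had r7 ⇒ C
  [4] b1 r1: had r0 ⇒ C
  [5] b2 r8: had r8 ⇒ H
  [6] b2 r8: had r8 ⇒ H
  [7] b2 r6: had r8 ⇒ C
  [8] b1 r0: had r1 ⇒ C
  [9] b2 r4: had r6 ⇒ C
  [10] b1 r0: had r0 ⇒ H
  [11] b1 r0: had r0 ⇒ H

CLASS = CONFLICT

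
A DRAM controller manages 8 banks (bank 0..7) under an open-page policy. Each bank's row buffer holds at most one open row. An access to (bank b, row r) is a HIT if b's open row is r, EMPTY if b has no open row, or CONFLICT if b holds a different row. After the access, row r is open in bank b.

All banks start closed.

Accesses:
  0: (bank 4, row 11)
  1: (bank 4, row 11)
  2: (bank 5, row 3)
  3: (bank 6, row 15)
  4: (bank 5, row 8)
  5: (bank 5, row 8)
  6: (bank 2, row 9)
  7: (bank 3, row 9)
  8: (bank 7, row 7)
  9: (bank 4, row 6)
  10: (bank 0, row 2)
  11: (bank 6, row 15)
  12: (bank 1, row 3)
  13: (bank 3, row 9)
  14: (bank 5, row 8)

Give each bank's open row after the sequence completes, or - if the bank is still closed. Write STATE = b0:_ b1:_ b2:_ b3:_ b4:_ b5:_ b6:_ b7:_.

STATE = b0:2 b1:3 b2:9 b3:9 b4:6 b5:8 b6:15 b7:7

step 0: bank4 None->11 [EMPTY]
step 1: bank4 11->11 [HIT]
step 2: bank5 None->3 [EMPTY]
step 3: bank6 None->15 [EMPTY]
step 4: bank5 3->8 [CONFLICT]
step 5: bank5 8->8 [HIT]
step 6: bank2 None->9 [EMPTY]
step 7: bank3 None->9 [EMPTY]
step 8: bank7 None->7 [EMPTY]
step 9: bank4 11->6 [CONFLICT]
step 10: bank0 None->2 [EMPTY]
step 11: bank6 15->15 [HIT]
step 12: bank1 None->3 [EMPTY]
step 13: bank3 9->9 [HIT]
step 14: bank5 8->8 [HIT]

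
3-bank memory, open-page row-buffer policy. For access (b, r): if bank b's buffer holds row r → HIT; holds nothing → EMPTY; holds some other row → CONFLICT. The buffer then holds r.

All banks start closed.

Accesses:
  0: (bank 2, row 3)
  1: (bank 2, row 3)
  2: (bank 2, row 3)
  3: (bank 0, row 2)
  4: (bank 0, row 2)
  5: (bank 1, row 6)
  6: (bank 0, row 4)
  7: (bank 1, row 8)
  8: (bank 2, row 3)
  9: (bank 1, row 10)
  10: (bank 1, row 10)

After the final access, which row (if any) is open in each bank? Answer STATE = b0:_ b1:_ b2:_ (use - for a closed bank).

#0 (2,3) E
#1 (2,3) H  (was 3)
#2 (2,3) H  (was 3)
#3 (0,2) E
#4 (0,2) H  (was 2)
#5 (1,6) E
#6 (0,4) C  (was 2)
#7 (1,8) C  (was 6)
#8 (2,3) H  (was 3)
#9 (1,10) C  (was 8)
#10 (1,10) H  (was 10)

STATE = b0:4 b1:10 b2:3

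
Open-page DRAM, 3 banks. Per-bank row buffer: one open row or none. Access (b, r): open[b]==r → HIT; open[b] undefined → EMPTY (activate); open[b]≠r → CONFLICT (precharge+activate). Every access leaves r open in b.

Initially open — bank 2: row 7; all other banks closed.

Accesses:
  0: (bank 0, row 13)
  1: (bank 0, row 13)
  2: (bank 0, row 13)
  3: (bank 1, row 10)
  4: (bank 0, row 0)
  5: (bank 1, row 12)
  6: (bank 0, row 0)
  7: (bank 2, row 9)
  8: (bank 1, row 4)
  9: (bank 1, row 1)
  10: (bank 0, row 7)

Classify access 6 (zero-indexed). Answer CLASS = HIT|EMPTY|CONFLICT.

  [0] b0 r13: no row ⇒ E
  [1] b0 r13: had r13 ⇒ H
  [2] b0 r13: had r13 ⇒ H
  [3] b1 r10: no row ⇒ E
  [4] b0 r0: had r13 ⇒ C
  [5] b1 r12: had r10 ⇒ C
  [6] b0 r0: had r0 ⇒ H
  [7] b2 r9: had r7 ⇒ C
  [8] b1 r4: had r12 ⇒ C
  [9] b1 r1: had r4 ⇒ C
  [10] b0 r7: had r0 ⇒ C

CLASS = HIT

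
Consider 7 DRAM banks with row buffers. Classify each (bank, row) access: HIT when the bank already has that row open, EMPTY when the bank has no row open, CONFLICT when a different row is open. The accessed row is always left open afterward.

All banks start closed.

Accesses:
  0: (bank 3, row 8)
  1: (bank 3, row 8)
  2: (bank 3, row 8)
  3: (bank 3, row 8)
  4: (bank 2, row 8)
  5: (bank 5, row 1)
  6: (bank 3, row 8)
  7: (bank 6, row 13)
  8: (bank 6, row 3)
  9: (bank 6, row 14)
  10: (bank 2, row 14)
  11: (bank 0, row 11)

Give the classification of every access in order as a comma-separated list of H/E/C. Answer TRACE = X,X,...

0: bank 3 row 8 — prev None → EMPTY
1: bank 3 row 8 — prev 8 → HIT
2: bank 3 row 8 — prev 8 → HIT
3: bank 3 row 8 — prev 8 → HIT
4: bank 2 row 8 — prev None → EMPTY
5: bank 5 row 1 — prev None → EMPTY
6: bank 3 row 8 — prev 8 → HIT
7: bank 6 row 13 — prev None → EMPTY
8: bank 6 row 3 — prev 13 → CONFLICT
9: bank 6 row 14 — prev 3 → CONFLICT
10: bank 2 row 14 — prev 8 → CONFLICT
11: bank 0 row 11 — prev None → EMPTY

TRACE = E,H,H,H,E,E,H,E,C,C,C,E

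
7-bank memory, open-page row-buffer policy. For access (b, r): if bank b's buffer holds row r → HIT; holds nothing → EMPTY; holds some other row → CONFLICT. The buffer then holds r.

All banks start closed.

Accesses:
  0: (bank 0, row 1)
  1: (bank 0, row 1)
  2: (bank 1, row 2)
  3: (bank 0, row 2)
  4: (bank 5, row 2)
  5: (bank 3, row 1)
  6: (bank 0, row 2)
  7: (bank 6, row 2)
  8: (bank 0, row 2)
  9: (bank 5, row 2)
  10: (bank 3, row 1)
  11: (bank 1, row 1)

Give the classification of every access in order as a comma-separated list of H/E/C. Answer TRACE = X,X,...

0: bank 0 row 1 — prev None → EMPTY
1: bank 0 row 1 — prev 1 → HIT
2: bank 1 row 2 — prev None → EMPTY
3: bank 0 row 2 — prev 1 → CONFLICT
4: bank 5 row 2 — prev None → EMPTY
5: bank 3 row 1 — prev None → EMPTY
6: bank 0 row 2 — prev 2 → HIT
7: bank 6 row 2 — prev None → EMPTY
8: bank 0 row 2 — prev 2 → HIT
9: bank 5 row 2 — prev 2 → HIT
10: bank 3 row 1 — prev 1 → HIT
11: bank 1 row 1 — prev 2 → CONFLICT

TRACE = E,H,E,C,E,E,H,E,H,H,H,C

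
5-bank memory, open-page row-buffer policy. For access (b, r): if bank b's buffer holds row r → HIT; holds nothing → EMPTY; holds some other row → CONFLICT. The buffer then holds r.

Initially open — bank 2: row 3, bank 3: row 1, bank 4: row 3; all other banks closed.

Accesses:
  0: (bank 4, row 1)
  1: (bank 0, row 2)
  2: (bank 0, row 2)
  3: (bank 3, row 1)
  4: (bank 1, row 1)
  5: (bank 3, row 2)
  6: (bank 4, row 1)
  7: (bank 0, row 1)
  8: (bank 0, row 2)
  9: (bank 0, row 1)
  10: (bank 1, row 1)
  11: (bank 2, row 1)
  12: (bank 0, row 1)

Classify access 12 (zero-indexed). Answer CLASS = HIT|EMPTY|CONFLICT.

step 0: bank4 3->1 [CONFLICT]
step 1: bank0 None->2 [EMPTY]
step 2: bank0 2->2 [HIT]
step 3: bank3 1->1 [HIT]
step 4: bank1 None->1 [EMPTY]
step 5: bank3 1->2 [CONFLICT]
step 6: bank4 1->1 [HIT]
step 7: bank0 2->1 [CONFLICT]
step 8: bank0 1->2 [CONFLICT]
step 9: bank0 2->1 [CONFLICT]
step 10: bank1 1->1 [HIT]
step 11: bank2 3->1 [CONFLICT]
step 12: bank0 1->1 [HIT]

CLASS = HIT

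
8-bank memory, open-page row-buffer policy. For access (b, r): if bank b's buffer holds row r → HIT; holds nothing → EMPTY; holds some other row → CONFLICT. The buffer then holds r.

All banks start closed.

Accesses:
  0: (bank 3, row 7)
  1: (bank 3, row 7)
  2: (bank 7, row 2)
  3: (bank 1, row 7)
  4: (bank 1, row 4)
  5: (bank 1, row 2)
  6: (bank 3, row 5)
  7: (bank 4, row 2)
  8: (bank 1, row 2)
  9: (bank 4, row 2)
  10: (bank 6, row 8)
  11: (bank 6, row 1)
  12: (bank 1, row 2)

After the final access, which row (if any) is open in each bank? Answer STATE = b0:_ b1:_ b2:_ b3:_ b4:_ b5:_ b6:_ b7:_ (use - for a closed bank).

STATE = b0:- b1:2 b2:- b3:5 b4:2 b5:- b6:1 b7:2

  [0] b3 r7: no row ⇒ E
  [1] b3 r7: had r7 ⇒ H
  [2] b7 r2: no row ⇒ E
  [3] b1 r7: no row ⇒ E
  [4] b1 r4: had r7 ⇒ C
  [5] b1 r2: had r4 ⇒ C
  [6] b3 r5: had r7 ⇒ C
  [7] b4 r2: no row ⇒ E
  [8] b1 r2: had r2 ⇒ H
  [9] b4 r2: had r2 ⇒ H
  [10] b6 r8: no row ⇒ E
  [11] b6 r1: had r8 ⇒ C
  [12] b1 r2: had r2 ⇒ H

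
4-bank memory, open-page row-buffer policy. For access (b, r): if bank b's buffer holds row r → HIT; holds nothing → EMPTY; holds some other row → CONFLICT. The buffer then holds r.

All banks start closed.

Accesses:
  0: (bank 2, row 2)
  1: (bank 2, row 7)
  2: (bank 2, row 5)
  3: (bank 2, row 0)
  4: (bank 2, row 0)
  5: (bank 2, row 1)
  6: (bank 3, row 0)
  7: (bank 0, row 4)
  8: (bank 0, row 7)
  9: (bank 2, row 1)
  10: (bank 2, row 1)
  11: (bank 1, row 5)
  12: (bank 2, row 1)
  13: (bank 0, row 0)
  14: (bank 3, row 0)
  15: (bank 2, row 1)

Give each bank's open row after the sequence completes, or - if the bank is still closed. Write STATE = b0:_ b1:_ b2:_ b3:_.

  [0] b2 r2: no row ⇒ E
  [1] b2 r7: had r2 ⇒ C
  [2] b2 r5: had r7 ⇒ C
  [3] b2 r0: had r5 ⇒ C
  [4] b2 r0: had r0 ⇒ H
  [5] b2 r1: had r0 ⇒ C
  [6] b3 r0: no row ⇒ E
  [7] b0 r4: no row ⇒ E
  [8] b0 r7: had r4 ⇒ C
  [9] b2 r1: had r1 ⇒ H
  [10] b2 r1: had r1 ⇒ H
  [11] b1 r5: no row ⇒ E
  [12] b2 r1: had r1 ⇒ H
  [13] b0 r0: had r7 ⇒ C
  [14] b3 r0: had r0 ⇒ H
  [15] b2 r1: had r1 ⇒ H

STATE = b0:0 b1:5 b2:1 b3:0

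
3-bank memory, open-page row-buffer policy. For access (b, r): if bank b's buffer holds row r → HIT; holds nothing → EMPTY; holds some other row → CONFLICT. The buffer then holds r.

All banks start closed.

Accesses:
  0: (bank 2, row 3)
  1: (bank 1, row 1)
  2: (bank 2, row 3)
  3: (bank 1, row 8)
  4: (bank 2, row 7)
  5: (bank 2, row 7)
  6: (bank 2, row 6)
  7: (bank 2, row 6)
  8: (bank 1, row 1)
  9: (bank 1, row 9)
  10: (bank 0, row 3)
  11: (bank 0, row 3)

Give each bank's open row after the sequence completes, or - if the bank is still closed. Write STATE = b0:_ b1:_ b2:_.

STATE = b0:3 b1:9 b2:6

  [0] b2 r3: no row ⇒ E
  [1] b1 r1: no row ⇒ E
  [2] b2 r3: had r3 ⇒ H
  [3] b1 r8: had r1 ⇒ C
  [4] b2 r7: had r3 ⇒ C
  [5] b2 r7: had r7 ⇒ H
  [6] b2 r6: had r7 ⇒ C
  [7] b2 r6: had r6 ⇒ H
  [8] b1 r1: had r8 ⇒ C
  [9] b1 r9: had r1 ⇒ C
  [10] b0 r3: no row ⇒ E
  [11] b0 r3: had r3 ⇒ H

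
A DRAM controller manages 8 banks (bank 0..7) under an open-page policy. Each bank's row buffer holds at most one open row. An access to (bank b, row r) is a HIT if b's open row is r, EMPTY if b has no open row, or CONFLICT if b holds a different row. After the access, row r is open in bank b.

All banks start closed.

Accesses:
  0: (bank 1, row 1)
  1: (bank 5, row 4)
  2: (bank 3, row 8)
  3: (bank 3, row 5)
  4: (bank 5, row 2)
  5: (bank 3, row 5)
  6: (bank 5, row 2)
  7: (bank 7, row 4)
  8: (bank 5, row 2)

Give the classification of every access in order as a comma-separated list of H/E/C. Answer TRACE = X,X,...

  [0] b1 r1: no row ⇒ E
  [1] b5 r4: no row ⇒ E
  [2] b3 r8: no row ⇒ E
  [3] b3 r5: had r8 ⇒ C
  [4] b5 r2: had r4 ⇒ C
  [5] b3 r5: had r5 ⇒ H
  [6] b5 r2: had r2 ⇒ H
  [7] b7 r4: no row ⇒ E
  [8] b5 r2: had r2 ⇒ H

TRACE = E,E,E,C,C,H,H,E,H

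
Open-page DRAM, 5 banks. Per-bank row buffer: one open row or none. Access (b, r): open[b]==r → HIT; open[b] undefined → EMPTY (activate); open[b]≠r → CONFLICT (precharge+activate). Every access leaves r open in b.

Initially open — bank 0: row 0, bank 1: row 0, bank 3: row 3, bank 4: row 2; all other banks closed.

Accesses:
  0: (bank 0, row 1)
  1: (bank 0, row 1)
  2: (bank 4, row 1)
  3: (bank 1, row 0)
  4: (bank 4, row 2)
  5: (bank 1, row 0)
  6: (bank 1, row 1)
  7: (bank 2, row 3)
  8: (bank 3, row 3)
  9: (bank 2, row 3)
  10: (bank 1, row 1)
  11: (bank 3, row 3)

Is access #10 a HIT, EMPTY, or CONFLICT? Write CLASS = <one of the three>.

  [0] b0 r1: had r0 ⇒ C
  [1] b0 r1: had r1 ⇒ H
  [2] b4 r1: had r2 ⇒ C
  [3] b1 r0: had r0 ⇒ H
  [4] b4 r2: had r1 ⇒ C
  [5] b1 r0: had r0 ⇒ H
  [6] b1 r1: had r0 ⇒ C
  [7] b2 r3: no row ⇒ E
  [8] b3 r3: had r3 ⇒ H
  [9] b2 r3: had r3 ⇒ H
  [10] b1 r1: had r1 ⇒ H
  [11] b3 r3: had r3 ⇒ H

CLASS = HIT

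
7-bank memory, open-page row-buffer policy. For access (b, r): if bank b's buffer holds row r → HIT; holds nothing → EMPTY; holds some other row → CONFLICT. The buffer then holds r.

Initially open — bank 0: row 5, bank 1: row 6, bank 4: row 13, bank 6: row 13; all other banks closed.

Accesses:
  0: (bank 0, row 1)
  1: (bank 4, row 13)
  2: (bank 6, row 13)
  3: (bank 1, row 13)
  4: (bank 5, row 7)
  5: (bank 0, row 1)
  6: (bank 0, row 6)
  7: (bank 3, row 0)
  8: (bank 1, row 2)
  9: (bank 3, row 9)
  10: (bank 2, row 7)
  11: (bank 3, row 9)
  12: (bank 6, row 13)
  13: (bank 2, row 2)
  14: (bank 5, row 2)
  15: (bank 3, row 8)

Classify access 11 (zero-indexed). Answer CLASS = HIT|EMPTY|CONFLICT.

step 0: bank0 5->1 [CONFLICT]
step 1: bank4 13->13 [HIT]
step 2: bank6 13->13 [HIT]
step 3: bank1 6->13 [CONFLICT]
step 4: bank5 None->7 [EMPTY]
step 5: bank0 1->1 [HIT]
step 6: bank0 1->6 [CONFLICT]
step 7: bank3 None->0 [EMPTY]
step 8: bank1 13->2 [CONFLICT]
step 9: bank3 0->9 [CONFLICT]
step 10: bank2 None->7 [EMPTY]
step 11: bank3 9->9 [HIT]
step 12: bank6 13->13 [HIT]
step 13: bank2 7->2 [CONFLICT]
step 14: bank5 7->2 [CONFLICT]
step 15: bank3 9->8 [CONFLICT]

CLASS = HIT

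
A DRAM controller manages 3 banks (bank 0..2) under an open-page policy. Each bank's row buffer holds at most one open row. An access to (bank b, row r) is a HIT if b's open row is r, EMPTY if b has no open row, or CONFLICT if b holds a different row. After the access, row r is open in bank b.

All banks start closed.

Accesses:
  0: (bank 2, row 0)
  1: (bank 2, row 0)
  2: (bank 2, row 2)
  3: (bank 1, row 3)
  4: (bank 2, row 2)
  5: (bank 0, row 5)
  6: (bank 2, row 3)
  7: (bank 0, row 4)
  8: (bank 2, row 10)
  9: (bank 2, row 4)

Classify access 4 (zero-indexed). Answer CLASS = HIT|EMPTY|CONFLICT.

0: bank 2 row 0 — prev None → EMPTY
1: bank 2 row 0 — prev 0 → HIT
2: bank 2 row 2 — prev 0 → CONFLICT
3: bank 1 row 3 — prev None → EMPTY
4: bank 2 row 2 — prev 2 → HIT
5: bank 0 row 5 — prev None → EMPTY
6: bank 2 row 3 — prev 2 → CONFLICT
7: bank 0 row 4 — prev 5 → CONFLICT
8: bank 2 row 10 — prev 3 → CONFLICT
9: bank 2 row 4 — prev 10 → CONFLICT

CLASS = HIT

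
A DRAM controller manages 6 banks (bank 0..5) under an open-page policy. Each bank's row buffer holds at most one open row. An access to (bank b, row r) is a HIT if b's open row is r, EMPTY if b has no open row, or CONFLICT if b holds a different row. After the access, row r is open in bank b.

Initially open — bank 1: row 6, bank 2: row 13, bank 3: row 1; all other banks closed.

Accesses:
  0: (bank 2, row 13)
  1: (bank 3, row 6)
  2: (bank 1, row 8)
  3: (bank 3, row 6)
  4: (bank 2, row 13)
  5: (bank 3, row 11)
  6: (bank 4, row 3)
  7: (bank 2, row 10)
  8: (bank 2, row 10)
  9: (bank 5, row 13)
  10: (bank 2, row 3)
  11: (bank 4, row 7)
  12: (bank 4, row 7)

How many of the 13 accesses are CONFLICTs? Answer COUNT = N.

step 0: bank2 13->13 [HIT]
step 1: bank3 1->6 [CONFLICT]
step 2: bank1 6->8 [CONFLICT]
step 3: bank3 6->6 [HIT]
step 4: bank2 13->13 [HIT]
step 5: bank3 6->11 [CONFLICT]
step 6: bank4 None->3 [EMPTY]
step 7: bank2 13->10 [CONFLICT]
step 8: bank2 10->10 [HIT]
step 9: bank5 None->13 [EMPTY]
step 10: bank2 10->3 [CONFLICT]
step 11: bank4 3->7 [CONFLICT]
step 12: bank4 7->7 [HIT]

COUNT = 6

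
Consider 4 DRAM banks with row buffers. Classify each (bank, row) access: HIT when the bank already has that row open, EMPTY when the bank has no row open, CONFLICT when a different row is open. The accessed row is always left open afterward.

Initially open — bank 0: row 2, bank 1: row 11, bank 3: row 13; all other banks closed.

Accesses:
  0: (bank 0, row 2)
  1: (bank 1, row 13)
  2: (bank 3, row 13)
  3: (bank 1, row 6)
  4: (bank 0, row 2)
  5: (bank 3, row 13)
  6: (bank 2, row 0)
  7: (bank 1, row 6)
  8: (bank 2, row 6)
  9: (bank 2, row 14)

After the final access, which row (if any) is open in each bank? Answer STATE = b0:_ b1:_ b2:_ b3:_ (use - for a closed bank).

STATE = b0:2 b1:6 b2:14 b3:13

0: bank 0 row 2 — prev 2 → HIT
1: bank 1 row 13 — prev 11 → CONFLICT
2: bank 3 row 13 — prev 13 → HIT
3: bank 1 row 6 — prev 13 → CONFLICT
4: bank 0 row 2 — prev 2 → HIT
5: bank 3 row 13 — prev 13 → HIT
6: bank 2 row 0 — prev None → EMPTY
7: bank 1 row 6 — prev 6 → HIT
8: bank 2 row 6 — prev 0 → CONFLICT
9: bank 2 row 14 — prev 6 → CONFLICT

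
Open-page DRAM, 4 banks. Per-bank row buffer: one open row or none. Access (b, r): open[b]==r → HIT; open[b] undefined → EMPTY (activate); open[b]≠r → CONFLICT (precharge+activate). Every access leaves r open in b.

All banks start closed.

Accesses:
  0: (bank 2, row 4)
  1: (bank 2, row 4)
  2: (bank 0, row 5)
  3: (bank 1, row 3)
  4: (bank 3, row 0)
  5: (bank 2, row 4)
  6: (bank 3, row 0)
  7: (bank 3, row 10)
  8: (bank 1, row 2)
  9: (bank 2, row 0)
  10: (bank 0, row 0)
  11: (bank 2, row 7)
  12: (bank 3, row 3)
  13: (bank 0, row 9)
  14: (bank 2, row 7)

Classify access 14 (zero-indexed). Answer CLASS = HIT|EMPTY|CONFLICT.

CLASS = HIT

step 0: bank2 None->4 [EMPTY]
step 1: bank2 4->4 [HIT]
step 2: bank0 None->5 [EMPTY]
step 3: bank1 None->3 [EMPTY]
step 4: bank3 None->0 [EMPTY]
step 5: bank2 4->4 [HIT]
step 6: bank3 0->0 [HIT]
step 7: bank3 0->10 [CONFLICT]
step 8: bank1 3->2 [CONFLICT]
step 9: bank2 4->0 [CONFLICT]
step 10: bank0 5->0 [CONFLICT]
step 11: bank2 0->7 [CONFLICT]
step 12: bank3 10->3 [CONFLICT]
step 13: bank0 0->9 [CONFLICT]
step 14: bank2 7->7 [HIT]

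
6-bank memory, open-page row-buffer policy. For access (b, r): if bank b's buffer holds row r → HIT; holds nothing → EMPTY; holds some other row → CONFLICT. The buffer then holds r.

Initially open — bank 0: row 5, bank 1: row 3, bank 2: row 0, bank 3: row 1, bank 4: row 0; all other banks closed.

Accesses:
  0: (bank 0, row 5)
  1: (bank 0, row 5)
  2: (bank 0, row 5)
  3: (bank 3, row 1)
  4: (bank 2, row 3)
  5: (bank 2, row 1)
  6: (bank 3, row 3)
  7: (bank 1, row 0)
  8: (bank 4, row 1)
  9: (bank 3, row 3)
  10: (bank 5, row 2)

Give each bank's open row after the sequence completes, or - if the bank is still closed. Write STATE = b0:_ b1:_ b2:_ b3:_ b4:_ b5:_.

step 0: bank0 5->5 [HIT]
step 1: bank0 5->5 [HIT]
step 2: bank0 5->5 [HIT]
step 3: bank3 1->1 [HIT]
step 4: bank2 0->3 [CONFLICT]
step 5: bank2 3->1 [CONFLICT]
step 6: bank3 1->3 [CONFLICT]
step 7: bank1 3->0 [CONFLICT]
step 8: bank4 0->1 [CONFLICT]
step 9: bank3 3->3 [HIT]
step 10: bank5 None->2 [EMPTY]

STATE = b0:5 b1:0 b2:1 b3:3 b4:1 b5:2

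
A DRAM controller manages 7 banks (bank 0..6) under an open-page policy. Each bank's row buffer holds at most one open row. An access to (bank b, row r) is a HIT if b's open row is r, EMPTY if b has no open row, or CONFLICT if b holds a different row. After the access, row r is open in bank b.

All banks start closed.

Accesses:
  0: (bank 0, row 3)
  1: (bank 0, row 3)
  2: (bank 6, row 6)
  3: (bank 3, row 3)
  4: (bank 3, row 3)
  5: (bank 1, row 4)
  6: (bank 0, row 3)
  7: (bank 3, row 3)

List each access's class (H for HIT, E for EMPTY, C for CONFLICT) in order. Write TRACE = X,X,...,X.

step 0: bank0 None->3 [EMPTY]
step 1: bank0 3->3 [HIT]
step 2: bank6 None->6 [EMPTY]
step 3: bank3 None->3 [EMPTY]
step 4: bank3 3->3 [HIT]
step 5: bank1 None->4 [EMPTY]
step 6: bank0 3->3 [HIT]
step 7: bank3 3->3 [HIT]

TRACE = E,H,E,E,H,E,H,H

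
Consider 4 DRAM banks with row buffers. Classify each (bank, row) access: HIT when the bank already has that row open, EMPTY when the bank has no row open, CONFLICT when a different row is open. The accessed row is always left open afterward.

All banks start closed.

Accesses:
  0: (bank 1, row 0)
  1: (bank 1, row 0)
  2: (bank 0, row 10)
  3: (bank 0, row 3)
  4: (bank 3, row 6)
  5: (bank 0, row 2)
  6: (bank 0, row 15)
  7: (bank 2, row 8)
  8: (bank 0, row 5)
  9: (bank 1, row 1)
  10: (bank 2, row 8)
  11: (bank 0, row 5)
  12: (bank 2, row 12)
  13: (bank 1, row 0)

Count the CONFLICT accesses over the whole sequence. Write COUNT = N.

#0 (1,0) E
#1 (1,0) H  (was 0)
#2 (0,10) E
#3 (0,3) C  (was 10)
#4 (3,6) E
#5 (0,2) C  (was 3)
#6 (0,15) C  (was 2)
#7 (2,8) E
#8 (0,5) C  (was 15)
#9 (1,1) C  (was 0)
#10 (2,8) H  (was 8)
#11 (0,5) H  (was 5)
#12 (2,12) C  (was 8)
#13 (1,0) C  (was 1)

COUNT = 7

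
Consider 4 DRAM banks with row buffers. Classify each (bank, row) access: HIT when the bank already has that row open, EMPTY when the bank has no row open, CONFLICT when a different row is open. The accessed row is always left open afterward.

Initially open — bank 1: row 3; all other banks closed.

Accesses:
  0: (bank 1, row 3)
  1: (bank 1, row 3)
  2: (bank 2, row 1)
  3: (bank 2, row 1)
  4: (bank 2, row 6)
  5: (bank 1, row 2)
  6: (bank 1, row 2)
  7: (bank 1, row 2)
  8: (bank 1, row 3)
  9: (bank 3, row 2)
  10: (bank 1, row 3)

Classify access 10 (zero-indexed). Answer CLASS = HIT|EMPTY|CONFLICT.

#0 (1,3) H  (was 3)
#1 (1,3) H  (was 3)
#2 (2,1) E
#3 (2,1) H  (was 1)
#4 (2,6) C  (was 1)
#5 (1,2) C  (was 3)
#6 (1,2) H  (was 2)
#7 (1,2) H  (was 2)
#8 (1,3) C  (was 2)
#9 (3,2) E
#10 (1,3) H  (was 3)

CLASS = HIT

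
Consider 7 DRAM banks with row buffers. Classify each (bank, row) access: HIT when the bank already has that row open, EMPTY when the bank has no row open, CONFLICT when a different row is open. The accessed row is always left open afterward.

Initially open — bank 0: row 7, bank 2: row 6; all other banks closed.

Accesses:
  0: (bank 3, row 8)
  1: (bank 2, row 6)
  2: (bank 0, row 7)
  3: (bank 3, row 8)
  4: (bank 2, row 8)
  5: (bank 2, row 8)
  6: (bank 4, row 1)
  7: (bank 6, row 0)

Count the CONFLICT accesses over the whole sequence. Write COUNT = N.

COUNT = 1

step 0: bank3 None->8 [EMPTY]
step 1: bank2 6->6 [HIT]
step 2: bank0 7->7 [HIT]
step 3: bank3 8->8 [HIT]
step 4: bank2 6->8 [CONFLICT]
step 5: bank2 8->8 [HIT]
step 6: bank4 None->1 [EMPTY]
step 7: bank6 None->0 [EMPTY]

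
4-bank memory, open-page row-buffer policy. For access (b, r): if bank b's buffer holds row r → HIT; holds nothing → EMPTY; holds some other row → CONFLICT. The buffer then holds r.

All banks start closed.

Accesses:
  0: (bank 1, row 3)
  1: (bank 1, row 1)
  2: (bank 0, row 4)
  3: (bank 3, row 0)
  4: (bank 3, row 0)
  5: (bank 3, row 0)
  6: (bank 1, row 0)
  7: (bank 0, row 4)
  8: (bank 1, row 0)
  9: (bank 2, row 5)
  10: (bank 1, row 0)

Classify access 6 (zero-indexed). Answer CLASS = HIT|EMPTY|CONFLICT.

step 0: bank1 None->3 [EMPTY]
step 1: bank1 3->1 [CONFLICT]
step 2: bank0 None->4 [EMPTY]
step 3: bank3 None->0 [EMPTY]
step 4: bank3 0->0 [HIT]
step 5: bank3 0->0 [HIT]
step 6: bank1 1->0 [CONFLICT]
step 7: bank0 4->4 [HIT]
step 8: bank1 0->0 [HIT]
step 9: bank2 None->5 [EMPTY]
step 10: bank1 0->0 [HIT]

CLASS = CONFLICT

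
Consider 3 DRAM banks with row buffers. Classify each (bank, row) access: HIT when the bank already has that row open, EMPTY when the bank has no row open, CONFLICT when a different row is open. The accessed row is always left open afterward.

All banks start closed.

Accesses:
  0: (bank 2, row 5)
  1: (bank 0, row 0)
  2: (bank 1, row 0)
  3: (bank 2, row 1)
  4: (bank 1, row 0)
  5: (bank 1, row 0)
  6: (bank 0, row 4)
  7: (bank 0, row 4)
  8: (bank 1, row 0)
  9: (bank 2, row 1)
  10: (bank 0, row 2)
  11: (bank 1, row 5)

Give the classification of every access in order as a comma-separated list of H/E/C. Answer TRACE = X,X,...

TRACE = E,E,E,C,H,H,C,H,H,H,C,C

  [0] b2 r5: no row ⇒ E
  [1] b0 r0: no row ⇒ E
  [2] b1 r0: no row ⇒ E
  [3] b2 r1: had r5 ⇒ C
  [4] b1 r0: had r0 ⇒ H
  [5] b1 r0: had r0 ⇒ H
  [6] b0 r4: had r0 ⇒ C
  [7] b0 r4: had r4 ⇒ H
  [8] b1 r0: had r0 ⇒ H
  [9] b2 r1: had r1 ⇒ H
  [10] b0 r2: had r4 ⇒ C
  [11] b1 r5: had r0 ⇒ C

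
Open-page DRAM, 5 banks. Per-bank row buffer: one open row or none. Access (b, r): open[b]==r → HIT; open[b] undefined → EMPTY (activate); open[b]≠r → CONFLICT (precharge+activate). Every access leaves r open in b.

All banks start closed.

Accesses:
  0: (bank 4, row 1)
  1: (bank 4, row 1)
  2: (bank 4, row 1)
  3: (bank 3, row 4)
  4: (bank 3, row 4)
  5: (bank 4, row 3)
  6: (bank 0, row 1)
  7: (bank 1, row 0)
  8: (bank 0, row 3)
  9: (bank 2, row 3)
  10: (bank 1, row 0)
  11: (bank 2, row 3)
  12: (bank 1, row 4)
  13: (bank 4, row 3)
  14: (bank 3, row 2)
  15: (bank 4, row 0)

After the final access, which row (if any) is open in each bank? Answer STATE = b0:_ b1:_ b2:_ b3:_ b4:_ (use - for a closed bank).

  [0] b4 r1: no row ⇒ E
  [1] b4 r1: had r1 ⇒ H
  [2] b4 r1: had r1 ⇒ H
  [3] b3 r4: no row ⇒ E
  [4] b3 r4: had r4 ⇒ H
  [5] b4 r3: had r1 ⇒ C
  [6] b0 r1: no row ⇒ E
  [7] b1 r0: no row ⇒ E
  [8] b0 r3: had r1 ⇒ C
  [9] b2 r3: no row ⇒ E
  [10] b1 r0: had r0 ⇒ H
  [11] b2 r3: had r3 ⇒ H
  [12] b1 r4: had r0 ⇒ C
  [13] b4 r3: had r3 ⇒ H
  [14] b3 r2: had r4 ⇒ C
  [15] b4 r0: had r3 ⇒ C

STATE = b0:3 b1:4 b2:3 b3:2 b4:0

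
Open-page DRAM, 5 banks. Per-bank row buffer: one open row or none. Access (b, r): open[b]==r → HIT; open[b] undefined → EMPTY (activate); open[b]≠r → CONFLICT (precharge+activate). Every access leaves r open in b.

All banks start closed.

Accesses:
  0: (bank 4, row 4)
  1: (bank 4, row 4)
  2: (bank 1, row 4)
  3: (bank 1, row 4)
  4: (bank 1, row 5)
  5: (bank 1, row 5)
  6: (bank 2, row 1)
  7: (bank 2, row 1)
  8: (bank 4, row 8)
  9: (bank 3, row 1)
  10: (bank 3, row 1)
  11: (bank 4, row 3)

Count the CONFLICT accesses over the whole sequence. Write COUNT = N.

  [0] b4 r4: no row ⇒ E
  [1] b4 r4: had r4 ⇒ H
  [2] b1 r4: no row ⇒ E
  [3] b1 r4: had r4 ⇒ H
  [4] b1 r5: had r4 ⇒ C
  [5] b1 r5: had r5 ⇒ H
  [6] b2 r1: no row ⇒ E
  [7] b2 r1: had r1 ⇒ H
  [8] b4 r8: had r4 ⇒ C
  [9] b3 r1: no row ⇒ E
  [10] b3 r1: had r1 ⇒ H
  [11] b4 r3: had r8 ⇒ C

COUNT = 3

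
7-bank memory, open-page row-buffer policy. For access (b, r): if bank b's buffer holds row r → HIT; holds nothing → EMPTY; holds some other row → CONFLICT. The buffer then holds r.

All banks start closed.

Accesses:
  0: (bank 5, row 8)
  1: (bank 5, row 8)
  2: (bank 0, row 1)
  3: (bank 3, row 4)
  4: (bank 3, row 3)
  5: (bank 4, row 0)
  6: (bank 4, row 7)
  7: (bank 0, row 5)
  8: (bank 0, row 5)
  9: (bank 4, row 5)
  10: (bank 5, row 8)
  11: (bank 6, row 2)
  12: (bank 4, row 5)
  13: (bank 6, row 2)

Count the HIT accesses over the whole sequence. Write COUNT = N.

#0 (5,8) E
#1 (5,8) H  (was 8)
#2 (0,1) E
#3 (3,4) E
#4 (3,3) C  (was 4)
#5 (4,0) E
#6 (4,7) C  (was 0)
#7 (0,5) C  (was 1)
#8 (0,5) H  (was 5)
#9 (4,5) C  (was 7)
#10 (5,8) H  (was 8)
#11 (6,2) E
#12 (4,5) H  (was 5)
#13 (6,2) H  (was 2)

COUNT = 5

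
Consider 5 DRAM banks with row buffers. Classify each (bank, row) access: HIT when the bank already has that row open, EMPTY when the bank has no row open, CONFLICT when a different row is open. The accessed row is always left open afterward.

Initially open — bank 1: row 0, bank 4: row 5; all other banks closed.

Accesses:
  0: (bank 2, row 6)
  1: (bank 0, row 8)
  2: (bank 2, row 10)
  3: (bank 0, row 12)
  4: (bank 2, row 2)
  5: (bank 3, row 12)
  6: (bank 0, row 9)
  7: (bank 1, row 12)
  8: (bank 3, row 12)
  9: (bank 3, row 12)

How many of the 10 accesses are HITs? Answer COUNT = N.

  [0] b2 r6: no row ⇒ E
  [1] b0 r8: no row ⇒ E
  [2] b2 r10: had r6 ⇒ C
  [3] b0 r12: had r8 ⇒ C
  [4] b2 r2: had r10 ⇒ C
  [5] b3 r12: no row ⇒ E
  [6] b0 r9: had r12 ⇒ C
  [7] b1 r12: had r0 ⇒ C
  [8] b3 r12: had r12 ⇒ H
  [9] b3 r12: had r12 ⇒ H

COUNT = 2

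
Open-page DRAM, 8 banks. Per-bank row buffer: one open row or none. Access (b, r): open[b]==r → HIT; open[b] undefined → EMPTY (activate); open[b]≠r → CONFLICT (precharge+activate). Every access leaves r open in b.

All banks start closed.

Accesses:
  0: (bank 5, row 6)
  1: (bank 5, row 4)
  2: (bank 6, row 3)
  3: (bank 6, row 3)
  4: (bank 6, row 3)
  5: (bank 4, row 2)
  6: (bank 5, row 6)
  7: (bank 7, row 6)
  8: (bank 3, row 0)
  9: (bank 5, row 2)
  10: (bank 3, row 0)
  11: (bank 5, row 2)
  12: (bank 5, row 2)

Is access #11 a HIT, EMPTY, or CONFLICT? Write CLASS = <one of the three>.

CLASS = HIT

step 0: bank5 None->6 [EMPTY]
step 1: bank5 6->4 [CONFLICT]
step 2: bank6 None->3 [EMPTY]
step 3: bank6 3->3 [HIT]
step 4: bank6 3->3 [HIT]
step 5: bank4 None->2 [EMPTY]
step 6: bank5 4->6 [CONFLICT]
step 7: bank7 None->6 [EMPTY]
step 8: bank3 None->0 [EMPTY]
step 9: bank5 6->2 [CONFLICT]
step 10: bank3 0->0 [HIT]
step 11: bank5 2->2 [HIT]
step 12: bank5 2->2 [HIT]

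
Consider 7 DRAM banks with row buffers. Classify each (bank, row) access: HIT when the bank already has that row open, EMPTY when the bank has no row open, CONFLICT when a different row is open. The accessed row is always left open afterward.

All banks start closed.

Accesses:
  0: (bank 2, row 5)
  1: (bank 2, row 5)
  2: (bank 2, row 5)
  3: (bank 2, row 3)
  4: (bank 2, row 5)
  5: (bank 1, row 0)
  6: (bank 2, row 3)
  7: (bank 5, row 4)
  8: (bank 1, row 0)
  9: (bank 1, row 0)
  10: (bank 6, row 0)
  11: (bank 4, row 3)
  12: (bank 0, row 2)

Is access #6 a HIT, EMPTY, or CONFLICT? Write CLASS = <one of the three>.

CLASS = CONFLICT

#0 (2,5) E
#1 (2,5) H  (was 5)
#2 (2,5) H  (was 5)
#3 (2,3) C  (was 5)
#4 (2,5) C  (was 3)
#5 (1,0) E
#6 (2,3) C  (was 5)
#7 (5,4) E
#8 (1,0) H  (was 0)
#9 (1,0) H  (was 0)
#10 (6,0) E
#11 (4,3) E
#12 (0,2) E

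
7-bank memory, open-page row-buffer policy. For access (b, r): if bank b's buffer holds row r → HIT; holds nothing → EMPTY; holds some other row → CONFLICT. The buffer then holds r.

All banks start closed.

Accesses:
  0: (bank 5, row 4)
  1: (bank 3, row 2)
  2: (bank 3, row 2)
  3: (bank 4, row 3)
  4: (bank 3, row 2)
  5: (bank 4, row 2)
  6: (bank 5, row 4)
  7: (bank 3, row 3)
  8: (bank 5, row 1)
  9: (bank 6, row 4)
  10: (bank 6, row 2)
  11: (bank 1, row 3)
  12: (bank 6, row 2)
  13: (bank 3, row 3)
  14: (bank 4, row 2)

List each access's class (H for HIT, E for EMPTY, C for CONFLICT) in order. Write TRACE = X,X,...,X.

#0 (5,4) E
#1 (3,2) E
#2 (3,2) H  (was 2)
#3 (4,3) E
#4 (3,2) H  (was 2)
#5 (4,2) C  (was 3)
#6 (5,4) H  (was 4)
#7 (3,3) C  (was 2)
#8 (5,1) C  (was 4)
#9 (6,4) E
#10 (6,2) C  (was 4)
#11 (1,3) E
#12 (6,2) H  (was 2)
#13 (3,3) H  (was 3)
#14 (4,2) H  (was 2)

TRACE = E,E,H,E,H,C,H,C,C,E,C,E,H,H,H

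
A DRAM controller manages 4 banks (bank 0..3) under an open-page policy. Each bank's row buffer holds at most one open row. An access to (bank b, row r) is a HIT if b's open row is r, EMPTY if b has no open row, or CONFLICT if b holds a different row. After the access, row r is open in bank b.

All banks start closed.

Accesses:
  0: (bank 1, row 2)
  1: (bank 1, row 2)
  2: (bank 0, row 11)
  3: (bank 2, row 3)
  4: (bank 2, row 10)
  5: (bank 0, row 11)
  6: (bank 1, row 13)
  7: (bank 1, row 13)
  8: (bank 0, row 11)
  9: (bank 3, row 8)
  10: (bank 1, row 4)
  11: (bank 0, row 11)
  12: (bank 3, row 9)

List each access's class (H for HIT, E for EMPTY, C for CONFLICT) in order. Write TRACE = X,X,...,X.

0: bank 1 row 2 — prev None → EMPTY
1: bank 1 row 2 — prev 2 → HIT
2: bank 0 row 11 — prev None → EMPTY
3: bank 2 row 3 — prev None → EMPTY
4: bank 2 row 10 — prev 3 → CONFLICT
5: bank 0 row 11 — prev 11 → HIT
6: bank 1 row 13 — prev 2 → CONFLICT
7: bank 1 row 13 — prev 13 → HIT
8: bank 0 row 11 — prev 11 → HIT
9: bank 3 row 8 — prev None → EMPTY
10: bank 1 row 4 — prev 13 → CONFLICT
11: bank 0 row 11 — prev 11 → HIT
12: bank 3 row 9 — prev 8 → CONFLICT

TRACE = E,H,E,E,C,H,C,H,H,E,C,H,C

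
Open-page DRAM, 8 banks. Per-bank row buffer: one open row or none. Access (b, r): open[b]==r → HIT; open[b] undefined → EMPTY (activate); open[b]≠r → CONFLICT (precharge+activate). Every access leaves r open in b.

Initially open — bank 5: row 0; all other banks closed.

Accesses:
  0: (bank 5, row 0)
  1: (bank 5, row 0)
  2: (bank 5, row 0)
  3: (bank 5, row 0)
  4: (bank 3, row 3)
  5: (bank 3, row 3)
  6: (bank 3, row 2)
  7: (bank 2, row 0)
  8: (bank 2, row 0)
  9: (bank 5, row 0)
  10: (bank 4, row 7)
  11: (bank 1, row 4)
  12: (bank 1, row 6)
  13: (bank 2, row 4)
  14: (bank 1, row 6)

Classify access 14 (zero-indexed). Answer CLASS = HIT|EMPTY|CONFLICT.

#0 (5,0) H  (was 0)
#1 (5,0) H  (was 0)
#2 (5,0) H  (was 0)
#3 (5,0) H  (was 0)
#4 (3,3) E
#5 (3,3) H  (was 3)
#6 (3,2) C  (was 3)
#7 (2,0) E
#8 (2,0) H  (was 0)
#9 (5,0) H  (was 0)
#10 (4,7) E
#11 (1,4) E
#12 (1,6) C  (was 4)
#13 (2,4) C  (was 0)
#14 (1,6) H  (was 6)

CLASS = HIT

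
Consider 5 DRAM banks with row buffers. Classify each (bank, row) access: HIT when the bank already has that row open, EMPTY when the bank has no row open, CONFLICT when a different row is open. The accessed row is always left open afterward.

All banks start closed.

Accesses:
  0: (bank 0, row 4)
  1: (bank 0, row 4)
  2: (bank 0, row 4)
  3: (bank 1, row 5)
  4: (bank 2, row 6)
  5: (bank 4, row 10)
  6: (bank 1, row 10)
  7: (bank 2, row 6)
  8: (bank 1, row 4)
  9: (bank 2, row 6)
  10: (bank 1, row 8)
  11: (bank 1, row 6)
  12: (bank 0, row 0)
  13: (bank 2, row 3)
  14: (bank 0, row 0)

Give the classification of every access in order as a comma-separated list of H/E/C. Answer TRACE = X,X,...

TRACE = E,H,H,E,E,E,C,H,C,H,C,C,C,C,H

0: bank 0 row 4 — prev None → EMPTY
1: bank 0 row 4 — prev 4 → HIT
2: bank 0 row 4 — prev 4 → HIT
3: bank 1 row 5 — prev None → EMPTY
4: bank 2 row 6 — prev None → EMPTY
5: bank 4 row 10 — prev None → EMPTY
6: bank 1 row 10 — prev 5 → CONFLICT
7: bank 2 row 6 — prev 6 → HIT
8: bank 1 row 4 — prev 10 → CONFLICT
9: bank 2 row 6 — prev 6 → HIT
10: bank 1 row 8 — prev 4 → CONFLICT
11: bank 1 row 6 — prev 8 → CONFLICT
12: bank 0 row 0 — prev 4 → CONFLICT
13: bank 2 row 3 — prev 6 → CONFLICT
14: bank 0 row 0 — prev 0 → HIT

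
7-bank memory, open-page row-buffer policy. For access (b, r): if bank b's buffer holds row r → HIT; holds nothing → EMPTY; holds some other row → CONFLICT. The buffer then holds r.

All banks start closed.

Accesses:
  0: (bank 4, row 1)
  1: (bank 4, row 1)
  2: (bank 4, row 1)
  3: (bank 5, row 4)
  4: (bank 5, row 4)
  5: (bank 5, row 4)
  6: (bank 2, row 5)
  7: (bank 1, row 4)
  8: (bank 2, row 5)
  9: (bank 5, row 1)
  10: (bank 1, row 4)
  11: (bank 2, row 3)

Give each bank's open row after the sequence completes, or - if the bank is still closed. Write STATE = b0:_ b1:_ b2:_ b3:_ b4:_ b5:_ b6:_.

STATE = b0:- b1:4 b2:3 b3:- b4:1 b5:1 b6:-

  [0] b4 r1: no row ⇒ E
  [1] b4 r1: had r1 ⇒ H
  [2] b4 r1: had r1 ⇒ H
  [3] b5 r4: no row ⇒ E
  [4] b5 r4: had r4 ⇒ H
  [5] b5 r4: had r4 ⇒ H
  [6] b2 r5: no row ⇒ E
  [7] b1 r4: no row ⇒ E
  [8] b2 r5: had r5 ⇒ H
  [9] b5 r1: had r4 ⇒ C
  [10] b1 r4: had r4 ⇒ H
  [11] b2 r3: had r5 ⇒ C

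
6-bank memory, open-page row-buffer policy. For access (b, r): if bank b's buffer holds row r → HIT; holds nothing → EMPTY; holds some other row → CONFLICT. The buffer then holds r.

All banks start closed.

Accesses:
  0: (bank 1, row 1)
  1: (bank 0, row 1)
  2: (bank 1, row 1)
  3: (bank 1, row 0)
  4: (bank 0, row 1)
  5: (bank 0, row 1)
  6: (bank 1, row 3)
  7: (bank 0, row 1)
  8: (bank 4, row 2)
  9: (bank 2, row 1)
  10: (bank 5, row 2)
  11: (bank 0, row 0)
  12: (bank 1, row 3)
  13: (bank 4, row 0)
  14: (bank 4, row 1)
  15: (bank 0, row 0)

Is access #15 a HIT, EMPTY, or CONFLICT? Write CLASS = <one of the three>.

step 0: bank1 None->1 [EMPTY]
step 1: bank0 None->1 [EMPTY]
step 2: bank1 1->1 [HIT]
step 3: bank1 1->0 [CONFLICT]
step 4: bank0 1->1 [HIT]
step 5: bank0 1->1 [HIT]
step 6: bank1 0->3 [CONFLICT]
step 7: bank0 1->1 [HIT]
step 8: bank4 None->2 [EMPTY]
step 9: bank2 None->1 [EMPTY]
step 10: bank5 None->2 [EMPTY]
step 11: bank0 1->0 [CONFLICT]
step 12: bank1 3->3 [HIT]
step 13: bank4 2->0 [CONFLICT]
step 14: bank4 0->1 [CONFLICT]
step 15: bank0 0->0 [HIT]

CLASS = HIT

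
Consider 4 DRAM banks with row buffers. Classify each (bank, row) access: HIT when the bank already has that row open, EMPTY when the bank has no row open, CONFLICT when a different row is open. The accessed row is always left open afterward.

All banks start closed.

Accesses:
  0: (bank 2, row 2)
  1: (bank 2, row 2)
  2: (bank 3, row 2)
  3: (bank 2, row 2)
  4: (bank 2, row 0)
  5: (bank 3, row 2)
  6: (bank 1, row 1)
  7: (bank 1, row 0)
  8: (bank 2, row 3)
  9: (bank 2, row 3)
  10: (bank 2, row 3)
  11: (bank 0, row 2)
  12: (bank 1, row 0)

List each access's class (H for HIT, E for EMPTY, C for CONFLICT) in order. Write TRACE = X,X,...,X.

  [0] b2 r2: no row ⇒ E
  [1] b2 r2: had r2 ⇒ H
  [2] b3 r2: no row ⇒ E
  [3] b2 r2: had r2 ⇒ H
  [4] b2 r0: had r2 ⇒ C
  [5] b3 r2: had r2 ⇒ H
  [6] b1 r1: no row ⇒ E
  [7] b1 r0: had r1 ⇒ C
  [8] b2 r3: had r0 ⇒ C
  [9] b2 r3: had r3 ⇒ H
  [10] b2 r3: had r3 ⇒ H
  [11] b0 r2: no row ⇒ E
  [12] b1 r0: had r0 ⇒ H

TRACE = E,H,E,H,C,H,E,C,C,H,H,E,H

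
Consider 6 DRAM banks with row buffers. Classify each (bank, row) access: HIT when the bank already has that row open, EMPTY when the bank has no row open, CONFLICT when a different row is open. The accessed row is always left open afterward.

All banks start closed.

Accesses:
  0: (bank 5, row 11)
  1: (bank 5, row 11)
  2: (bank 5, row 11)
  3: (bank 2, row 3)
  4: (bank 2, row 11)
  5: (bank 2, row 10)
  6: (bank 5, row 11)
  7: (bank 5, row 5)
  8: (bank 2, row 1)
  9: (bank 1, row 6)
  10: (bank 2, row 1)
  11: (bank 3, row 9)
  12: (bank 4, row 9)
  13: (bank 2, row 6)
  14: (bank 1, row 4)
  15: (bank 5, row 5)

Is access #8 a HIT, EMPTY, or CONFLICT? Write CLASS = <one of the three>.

step 0: bank5 None->11 [EMPTY]
step 1: bank5 11->11 [HIT]
step 2: bank5 11->11 [HIT]
step 3: bank2 None->3 [EMPTY]
step 4: bank2 3->11 [CONFLICT]
step 5: bank2 11->10 [CONFLICT]
step 6: bank5 11->11 [HIT]
step 7: bank5 11->5 [CONFLICT]
step 8: bank2 10->1 [CONFLICT]
step 9: bank1 None->6 [EMPTY]
step 10: bank2 1->1 [HIT]
step 11: bank3 None->9 [EMPTY]
step 12: bank4 None->9 [EMPTY]
step 13: bank2 1->6 [CONFLICT]
step 14: bank1 6->4 [CONFLICT]
step 15: bank5 5->5 [HIT]

CLASS = CONFLICT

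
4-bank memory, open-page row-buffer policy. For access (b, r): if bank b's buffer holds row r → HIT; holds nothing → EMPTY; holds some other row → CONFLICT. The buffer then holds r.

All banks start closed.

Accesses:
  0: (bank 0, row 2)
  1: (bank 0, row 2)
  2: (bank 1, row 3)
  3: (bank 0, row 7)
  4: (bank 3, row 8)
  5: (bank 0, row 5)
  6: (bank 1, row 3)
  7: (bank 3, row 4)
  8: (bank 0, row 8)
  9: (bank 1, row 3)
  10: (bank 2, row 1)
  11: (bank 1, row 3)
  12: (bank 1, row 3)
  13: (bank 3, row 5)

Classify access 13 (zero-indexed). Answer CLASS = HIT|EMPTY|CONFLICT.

step 0: bank0 None->2 [EMPTY]
step 1: bank0 2->2 [HIT]
step 2: bank1 None->3 [EMPTY]
step 3: bank0 2->7 [CONFLICT]
step 4: bank3 None->8 [EMPTY]
step 5: bank0 7->5 [CONFLICT]
step 6: bank1 3->3 [HIT]
step 7: bank3 8->4 [CONFLICT]
step 8: bank0 5->8 [CONFLICT]
step 9: bank1 3->3 [HIT]
step 10: bank2 None->1 [EMPTY]
step 11: bank1 3->3 [HIT]
step 12: bank1 3->3 [HIT]
step 13: bank3 4->5 [CONFLICT]

CLASS = CONFLICT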